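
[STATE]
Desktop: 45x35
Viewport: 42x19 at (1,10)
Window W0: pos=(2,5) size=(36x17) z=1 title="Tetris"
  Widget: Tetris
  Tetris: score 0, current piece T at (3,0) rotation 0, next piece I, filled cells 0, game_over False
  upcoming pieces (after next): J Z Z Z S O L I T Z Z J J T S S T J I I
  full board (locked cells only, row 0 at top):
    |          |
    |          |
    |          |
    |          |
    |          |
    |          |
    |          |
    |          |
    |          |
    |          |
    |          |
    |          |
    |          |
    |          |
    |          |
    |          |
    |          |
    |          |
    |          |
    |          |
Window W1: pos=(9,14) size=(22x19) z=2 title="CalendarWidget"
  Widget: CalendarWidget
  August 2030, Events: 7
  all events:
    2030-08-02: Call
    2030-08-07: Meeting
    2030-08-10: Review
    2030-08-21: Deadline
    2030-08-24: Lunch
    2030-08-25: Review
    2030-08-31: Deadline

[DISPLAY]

 ┃          │                       ┃     
 ┃          │                       ┃     
 ┃          │                       ┃     
 ┃          │                       ┃     
 ┃      ┏━━━━━━━━━━━━━━━━━━━━┓      ┃     
 ┃      ┃ CalendarWidget     ┃      ┃     
 ┃      ┠────────────────────┨      ┃     
 ┃      ┃    August 2030     ┃      ┃     
 ┃      ┃Mo Tu We Th Fr Sa Su┃      ┃     
 ┃      ┃          1  2*  3  ┃      ┃     
 ┃      ┃ 5  6  7*  8  9 10* ┃      ┃     
 ┗━━━━━━┃12 13 14 15 16 17 18┃━━━━━━┛     
        ┃19 20 21* 22 23 24* ┃            
        ┃26 27 28 29 30 31*  ┃            
        ┃                    ┃            
        ┃                    ┃            
        ┃                    ┃            
        ┃                    ┃            
        ┃                    ┃            


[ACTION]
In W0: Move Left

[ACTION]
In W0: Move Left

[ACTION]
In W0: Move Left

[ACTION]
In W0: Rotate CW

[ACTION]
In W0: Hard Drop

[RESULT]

 ┃          │███                    ┃     
 ┃          │                       ┃     
 ┃          │                       ┃     
 ┃          │                       ┃     
 ┃      ┏━━━━━━━━━━━━━━━━━━━━┓      ┃     
 ┃      ┃ CalendarWidget     ┃      ┃     
 ┃      ┠────────────────────┨      ┃     
 ┃      ┃    August 2030     ┃      ┃     
 ┃▒     ┃Mo Tu We Th Fr Sa Su┃      ┃     
 ┃▒▒    ┃          1  2*  3  ┃      ┃     
 ┃▒     ┃ 5  6  7*  8  9 10* ┃      ┃     
 ┗━━━━━━┃12 13 14 15 16 17 18┃━━━━━━┛     
        ┃19 20 21* 22 23 24* ┃            
        ┃26 27 28 29 30 31*  ┃            
        ┃                    ┃            
        ┃                    ┃            
        ┃                    ┃            
        ┃                    ┃            
        ┃                    ┃            


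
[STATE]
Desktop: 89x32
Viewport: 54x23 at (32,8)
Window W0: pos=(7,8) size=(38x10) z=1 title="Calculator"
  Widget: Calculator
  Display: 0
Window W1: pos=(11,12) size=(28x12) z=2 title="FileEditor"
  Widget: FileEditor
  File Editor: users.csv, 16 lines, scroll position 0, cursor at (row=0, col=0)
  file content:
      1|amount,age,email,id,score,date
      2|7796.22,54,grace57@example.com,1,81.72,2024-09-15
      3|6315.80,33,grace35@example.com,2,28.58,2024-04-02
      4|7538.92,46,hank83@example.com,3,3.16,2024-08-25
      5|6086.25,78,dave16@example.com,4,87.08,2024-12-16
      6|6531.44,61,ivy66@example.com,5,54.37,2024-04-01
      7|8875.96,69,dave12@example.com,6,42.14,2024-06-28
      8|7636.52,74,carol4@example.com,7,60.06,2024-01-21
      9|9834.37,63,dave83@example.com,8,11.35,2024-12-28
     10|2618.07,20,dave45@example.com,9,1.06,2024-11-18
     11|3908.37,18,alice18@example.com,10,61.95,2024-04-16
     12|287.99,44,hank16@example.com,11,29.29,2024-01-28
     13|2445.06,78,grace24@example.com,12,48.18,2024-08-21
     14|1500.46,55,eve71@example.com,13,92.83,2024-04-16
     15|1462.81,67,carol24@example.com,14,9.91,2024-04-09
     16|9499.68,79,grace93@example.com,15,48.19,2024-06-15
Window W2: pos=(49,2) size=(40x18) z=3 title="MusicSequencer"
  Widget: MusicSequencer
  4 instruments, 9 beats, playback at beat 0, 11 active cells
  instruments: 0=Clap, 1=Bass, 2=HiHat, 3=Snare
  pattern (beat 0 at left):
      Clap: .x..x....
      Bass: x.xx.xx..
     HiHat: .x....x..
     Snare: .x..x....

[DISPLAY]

━━━━━━━━━━━━┓    ┃ HiHat·█····█··                     
            ┃    ┃ Snare·█··█····                     
────────────┨    ┃                                    
           0┃    ┃                                    
━━━━━━┓     ┃    ┃                                    
      ┃     ┃    ┃                                    
──────┨     ┃    ┃                                    
score▲┃     ┃    ┃                                    
xampl█┃     ┃    ┃                                    
xampl░┃━━━━━┛    ┃                                    
ample░┃          ┃                                    
ample░┃          ┗━━━━━━━━━━━━━━━━━━━━━━━━━━━━━━━━━━━━
mple.░┃                                               
ample░┃                                               
ample▼┃                                               
━━━━━━┛                                               
                                                      
                                                      
                                                      
                                                      
                                                      
                                                      
                                                      


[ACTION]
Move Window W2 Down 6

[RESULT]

━━━━━━━━━━━━┓    ┏━━━━━━━━━━━━━━━━━━━━━━━━━━━━━━━━━━━━
            ┃    ┃ MusicSequencer                     
────────────┨    ┠────────────────────────────────────
           0┃    ┃      ▼12345678                     
━━━━━━┓     ┃    ┃  Clap·█··█····                     
      ┃     ┃    ┃  Bass█·██·██··                     
──────┨     ┃    ┃ HiHat·█····█··                     
score▲┃     ┃    ┃ Snare·█··█····                     
xampl█┃     ┃    ┃                                    
xampl░┃━━━━━┛    ┃                                    
ample░┃          ┃                                    
ample░┃          ┃                                    
mple.░┃          ┃                                    
ample░┃          ┃                                    
ample▼┃          ┃                                    
━━━━━━┛          ┃                                    
                 ┃                                    
                 ┗━━━━━━━━━━━━━━━━━━━━━━━━━━━━━━━━━━━━
                                                      
                                                      
                                                      
                                                      
                                                      


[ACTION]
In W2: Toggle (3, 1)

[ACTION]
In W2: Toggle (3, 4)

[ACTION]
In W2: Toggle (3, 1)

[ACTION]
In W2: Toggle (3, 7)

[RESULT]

━━━━━━━━━━━━┓    ┏━━━━━━━━━━━━━━━━━━━━━━━━━━━━━━━━━━━━
            ┃    ┃ MusicSequencer                     
────────────┨    ┠────────────────────────────────────
           0┃    ┃      ▼12345678                     
━━━━━━┓     ┃    ┃  Clap·█··█····                     
      ┃     ┃    ┃  Bass█·██·██··                     
──────┨     ┃    ┃ HiHat·█····█··                     
score▲┃     ┃    ┃ Snare·█·····█·                     
xampl█┃     ┃    ┃                                    
xampl░┃━━━━━┛    ┃                                    
ample░┃          ┃                                    
ample░┃          ┃                                    
mple.░┃          ┃                                    
ample░┃          ┃                                    
ample▼┃          ┃                                    
━━━━━━┛          ┃                                    
                 ┃                                    
                 ┗━━━━━━━━━━━━━━━━━━━━━━━━━━━━━━━━━━━━
                                                      
                                                      
                                                      
                                                      
                                                      


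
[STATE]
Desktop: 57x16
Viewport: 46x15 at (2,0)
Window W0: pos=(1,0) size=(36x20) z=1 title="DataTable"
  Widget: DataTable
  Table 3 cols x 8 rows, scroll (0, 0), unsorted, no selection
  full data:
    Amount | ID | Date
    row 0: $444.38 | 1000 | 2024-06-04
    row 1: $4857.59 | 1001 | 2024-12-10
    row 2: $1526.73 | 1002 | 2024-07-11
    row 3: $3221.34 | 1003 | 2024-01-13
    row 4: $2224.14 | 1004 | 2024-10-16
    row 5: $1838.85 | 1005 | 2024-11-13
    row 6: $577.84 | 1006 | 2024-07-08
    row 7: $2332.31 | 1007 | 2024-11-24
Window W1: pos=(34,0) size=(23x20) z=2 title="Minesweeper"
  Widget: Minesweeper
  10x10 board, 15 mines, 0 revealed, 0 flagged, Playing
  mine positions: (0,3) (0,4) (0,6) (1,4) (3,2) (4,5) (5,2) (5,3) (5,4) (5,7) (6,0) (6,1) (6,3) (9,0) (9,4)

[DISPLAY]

━━━━━━━━━━━━━━━━━━━━━━━━━━━━━━━━┏━━━━━━━━━━━━━
 DataTable                      ┃ Minesweeper 
────────────────────────────────┠─────────────
Amount  │ID  │Date              ┃■■■■■■■■■■   
────────┼────┼──────────        ┃■■■■■■■■■■   
$444.38 │1000│2024-06-04        ┃■■■■■■■■■■   
$4857.59│1001│2024-12-10        ┃■■■■■■■■■■   
$1526.73│1002│2024-07-11        ┃■■■■■■■■■■   
$3221.34│1003│2024-01-13        ┃■■■■■■■■■■   
$2224.14│1004│2024-10-16        ┃■■■■■■■■■■   
$1838.85│1005│2024-11-13        ┃■■■■■■■■■■   
$577.84 │1006│2024-07-08        ┃■■■■■■■■■■   
$2332.31│1007│2024-11-24        ┃■■■■■■■■■■   
                                ┃             
                                ┃             


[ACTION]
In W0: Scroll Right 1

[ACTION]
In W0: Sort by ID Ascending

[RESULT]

━━━━━━━━━━━━━━━━━━━━━━━━━━━━━━━━┏━━━━━━━━━━━━━
 DataTable                      ┃ Minesweeper 
────────────────────────────────┠─────────────
Amount  │ID ▲│Date              ┃■■■■■■■■■■   
────────┼────┼──────────        ┃■■■■■■■■■■   
$444.38 │1000│2024-06-04        ┃■■■■■■■■■■   
$4857.59│1001│2024-12-10        ┃■■■■■■■■■■   
$1526.73│1002│2024-07-11        ┃■■■■■■■■■■   
$3221.34│1003│2024-01-13        ┃■■■■■■■■■■   
$2224.14│1004│2024-10-16        ┃■■■■■■■■■■   
$1838.85│1005│2024-11-13        ┃■■■■■■■■■■   
$577.84 │1006│2024-07-08        ┃■■■■■■■■■■   
$2332.31│1007│2024-11-24        ┃■■■■■■■■■■   
                                ┃             
                                ┃             


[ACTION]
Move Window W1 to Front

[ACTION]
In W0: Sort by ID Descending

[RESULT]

━━━━━━━━━━━━━━━━━━━━━━━━━━━━━━━━┏━━━━━━━━━━━━━
 DataTable                      ┃ Minesweeper 
────────────────────────────────┠─────────────
Amount  │ID ▼│Date              ┃■■■■■■■■■■   
────────┼────┼──────────        ┃■■■■■■■■■■   
$2332.31│1007│2024-11-24        ┃■■■■■■■■■■   
$577.84 │1006│2024-07-08        ┃■■■■■■■■■■   
$1838.85│1005│2024-11-13        ┃■■■■■■■■■■   
$2224.14│1004│2024-10-16        ┃■■■■■■■■■■   
$3221.34│1003│2024-01-13        ┃■■■■■■■■■■   
$1526.73│1002│2024-07-11        ┃■■■■■■■■■■   
$4857.59│1001│2024-12-10        ┃■■■■■■■■■■   
$444.38 │1000│2024-06-04        ┃■■■■■■■■■■   
                                ┃             
                                ┃             


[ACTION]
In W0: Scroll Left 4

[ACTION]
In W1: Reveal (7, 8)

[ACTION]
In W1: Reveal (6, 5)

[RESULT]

━━━━━━━━━━━━━━━━━━━━━━━━━━━━━━━━┏━━━━━━━━━━━━━
 DataTable                      ┃ Minesweeper 
────────────────────────────────┠─────────────
Amount  │ID ▼│Date              ┃■■■■■■■1     
────────┼────┼──────────        ┃■■■■■311     
$2332.31│1007│2024-11-24        ┃■■■■■1       
$577.84 │1006│2024-07-08        ┃■■■■■11      
$1838.85│1005│2024-11-13        ┃■■■■■■211    
$2224.14│1004│2024-10-16        ┃■■■■■■■■1    
$3221.34│1003│2024-01-13        ┃■■■■31111    
$1526.73│1002│2024-07-11        ┃■■■■1        
$4857.59│1001│2024-12-10        ┃■■■■11       
$444.38 │1000│2024-06-04        ┃■■■■■1       
                                ┃             
                                ┃             


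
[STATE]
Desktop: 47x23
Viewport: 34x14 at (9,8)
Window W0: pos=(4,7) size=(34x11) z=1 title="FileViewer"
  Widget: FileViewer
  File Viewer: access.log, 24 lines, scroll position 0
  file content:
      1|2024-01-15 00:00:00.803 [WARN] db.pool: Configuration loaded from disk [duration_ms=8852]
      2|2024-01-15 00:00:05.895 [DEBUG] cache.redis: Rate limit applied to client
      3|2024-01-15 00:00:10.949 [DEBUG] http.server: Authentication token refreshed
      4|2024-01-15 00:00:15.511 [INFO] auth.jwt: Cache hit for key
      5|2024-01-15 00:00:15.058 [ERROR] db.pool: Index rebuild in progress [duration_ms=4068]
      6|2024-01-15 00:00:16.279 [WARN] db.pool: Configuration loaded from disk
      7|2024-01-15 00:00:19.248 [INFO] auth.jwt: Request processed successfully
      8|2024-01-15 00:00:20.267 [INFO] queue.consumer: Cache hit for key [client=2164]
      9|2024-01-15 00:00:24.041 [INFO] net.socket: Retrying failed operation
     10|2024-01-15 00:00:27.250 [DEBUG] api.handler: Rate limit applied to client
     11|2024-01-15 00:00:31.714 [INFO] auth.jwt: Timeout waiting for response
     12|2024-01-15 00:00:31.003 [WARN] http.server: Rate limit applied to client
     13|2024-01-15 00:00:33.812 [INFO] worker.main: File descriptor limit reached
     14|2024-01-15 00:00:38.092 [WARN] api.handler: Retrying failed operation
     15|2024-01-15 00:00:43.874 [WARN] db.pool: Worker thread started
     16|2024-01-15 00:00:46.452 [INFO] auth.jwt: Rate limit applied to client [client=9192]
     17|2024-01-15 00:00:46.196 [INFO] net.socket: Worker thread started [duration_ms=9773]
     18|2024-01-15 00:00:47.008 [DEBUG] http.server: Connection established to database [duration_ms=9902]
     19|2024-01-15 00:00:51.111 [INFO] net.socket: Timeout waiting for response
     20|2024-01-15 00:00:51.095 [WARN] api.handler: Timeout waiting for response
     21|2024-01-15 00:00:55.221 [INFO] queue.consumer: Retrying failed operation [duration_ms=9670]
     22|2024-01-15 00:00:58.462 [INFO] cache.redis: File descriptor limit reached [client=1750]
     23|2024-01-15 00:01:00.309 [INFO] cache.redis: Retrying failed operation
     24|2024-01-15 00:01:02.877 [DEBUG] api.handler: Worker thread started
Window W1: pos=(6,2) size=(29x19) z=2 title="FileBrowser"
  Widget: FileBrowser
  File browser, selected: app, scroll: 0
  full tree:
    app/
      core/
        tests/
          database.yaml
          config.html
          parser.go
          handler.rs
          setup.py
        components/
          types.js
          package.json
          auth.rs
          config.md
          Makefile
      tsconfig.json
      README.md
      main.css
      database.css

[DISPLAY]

  README.md              ┃  ┃     
  main.css               ┃──┨     
  database.css           ┃ ▲┃     
                         ┃]█┃     
                         ┃]░┃     
                         ┃ ░┃     
                         ┃]░┃     
                         ┃ ░┃     
                         ┃ ▼┃     
                         ┃━━┛     
                         ┃        
                         ┃        
━━━━━━━━━━━━━━━━━━━━━━━━━┛        
                                  


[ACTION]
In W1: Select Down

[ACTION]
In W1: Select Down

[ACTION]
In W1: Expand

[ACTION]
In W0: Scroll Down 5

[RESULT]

  README.md              ┃  ┃     
  main.css               ┃──┨     
  database.css           ┃ ▲┃     
                         ┃ ░┃     
                         ┃ █┃     
                         ┃ ░┃     
                         ┃]░┃     
                         ┃ ░┃     
                         ┃ ▼┃     
                         ┃━━┛     
                         ┃        
                         ┃        
━━━━━━━━━━━━━━━━━━━━━━━━━┛        
                                  


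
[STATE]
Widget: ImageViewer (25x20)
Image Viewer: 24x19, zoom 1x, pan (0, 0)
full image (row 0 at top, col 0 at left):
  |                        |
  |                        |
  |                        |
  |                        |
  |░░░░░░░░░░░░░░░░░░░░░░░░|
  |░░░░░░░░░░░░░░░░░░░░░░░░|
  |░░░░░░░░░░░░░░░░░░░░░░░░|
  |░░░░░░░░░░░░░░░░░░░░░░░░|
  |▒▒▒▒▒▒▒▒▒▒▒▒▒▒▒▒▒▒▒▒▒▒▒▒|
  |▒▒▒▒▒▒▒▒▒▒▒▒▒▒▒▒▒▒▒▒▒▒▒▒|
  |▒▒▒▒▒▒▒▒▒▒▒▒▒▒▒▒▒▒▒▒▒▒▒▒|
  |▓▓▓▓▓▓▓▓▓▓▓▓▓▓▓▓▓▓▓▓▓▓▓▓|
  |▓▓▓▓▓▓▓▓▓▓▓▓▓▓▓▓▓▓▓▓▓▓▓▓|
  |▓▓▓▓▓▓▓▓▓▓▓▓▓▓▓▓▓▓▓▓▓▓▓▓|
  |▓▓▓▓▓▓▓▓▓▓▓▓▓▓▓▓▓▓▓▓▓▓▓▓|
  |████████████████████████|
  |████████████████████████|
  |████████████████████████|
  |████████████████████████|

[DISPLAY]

                         
                         
                         
                         
░░░░░░░░░░░░░░░░░░░░░░░░ 
░░░░░░░░░░░░░░░░░░░░░░░░ 
░░░░░░░░░░░░░░░░░░░░░░░░ 
░░░░░░░░░░░░░░░░░░░░░░░░ 
▒▒▒▒▒▒▒▒▒▒▒▒▒▒▒▒▒▒▒▒▒▒▒▒ 
▒▒▒▒▒▒▒▒▒▒▒▒▒▒▒▒▒▒▒▒▒▒▒▒ 
▒▒▒▒▒▒▒▒▒▒▒▒▒▒▒▒▒▒▒▒▒▒▒▒ 
▓▓▓▓▓▓▓▓▓▓▓▓▓▓▓▓▓▓▓▓▓▓▓▓ 
▓▓▓▓▓▓▓▓▓▓▓▓▓▓▓▓▓▓▓▓▓▓▓▓ 
▓▓▓▓▓▓▓▓▓▓▓▓▓▓▓▓▓▓▓▓▓▓▓▓ 
▓▓▓▓▓▓▓▓▓▓▓▓▓▓▓▓▓▓▓▓▓▓▓▓ 
████████████████████████ 
████████████████████████ 
████████████████████████ 
████████████████████████ 
                         


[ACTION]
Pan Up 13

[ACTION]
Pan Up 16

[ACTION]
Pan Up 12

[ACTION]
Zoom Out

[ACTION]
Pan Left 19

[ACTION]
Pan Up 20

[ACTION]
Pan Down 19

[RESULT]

                         
                         
                         
                         
                         
                         
                         
                         
                         
                         
                         
                         
                         
                         
                         
                         
                         
                         
                         
                         


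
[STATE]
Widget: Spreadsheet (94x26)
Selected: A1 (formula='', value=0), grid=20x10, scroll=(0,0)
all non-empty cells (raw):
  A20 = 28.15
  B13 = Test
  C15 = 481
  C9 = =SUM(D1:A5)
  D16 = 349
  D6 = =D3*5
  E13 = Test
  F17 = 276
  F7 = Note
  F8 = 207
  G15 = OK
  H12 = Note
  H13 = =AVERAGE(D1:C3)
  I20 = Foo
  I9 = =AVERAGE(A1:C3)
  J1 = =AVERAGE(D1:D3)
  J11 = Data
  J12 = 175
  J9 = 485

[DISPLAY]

A1:                                                                                           
       A       B       C       D       E       F       G       H       I       J              
----------------------------------------------------------------------------------------------
  1      [0]       0       0       0       0       0       0       0       0       0          
  2        0       0       0       0       0       0       0       0       0       0          
  3        0       0       0       0       0       0       0       0       0       0          
  4        0       0       0       0       0       0       0       0       0       0          
  5        0       0       0       0       0       0       0       0       0       0          
  6        0       0       0       0       0       0       0       0       0       0          
  7        0       0       0       0       0Note           0       0       0       0          
  8        0       0       0       0       0     207       0       0       0       0          
  9        0       0       0       0       0       0       0       0       0     485          
 10        0       0       0       0       0       0       0       0       0       0          
 11        0       0       0       0       0       0       0       0       0Data              
 12        0       0       0       0       0       0       0Note           0     175          
 13        0Test           0       0Test           0       0       0       0       0          
 14        0       0       0       0       0       0       0       0       0       0          
 15        0       0     481       0       0       0OK             0       0       0          
 16        0       0       0     349       0       0       0       0       0       0          
 17        0       0       0       0       0     276       0       0       0       0          
 18        0       0       0       0       0       0       0       0       0       0          
 19        0       0       0       0       0       0       0       0       0       0          
 20    28.15       0       0       0       0       0       0       0Foo            0          
                                                                                              
                                                                                              
                                                                                              


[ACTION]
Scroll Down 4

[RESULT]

A1:                                                                                           
       A       B       C       D       E       F       G       H       I       J              
----------------------------------------------------------------------------------------------
  5        0       0       0       0       0       0       0       0       0       0          
  6        0       0       0       0       0       0       0       0       0       0          
  7        0       0       0       0       0Note           0       0       0       0          
  8        0       0       0       0       0     207       0       0       0       0          
  9        0       0       0       0       0       0       0       0       0     485          
 10        0       0       0       0       0       0       0       0       0       0          
 11        0       0       0       0       0       0       0       0       0Data              
 12        0       0       0       0       0       0       0Note           0     175          
 13        0Test           0       0Test           0       0       0       0       0          
 14        0       0       0       0       0       0       0       0       0       0          
 15        0       0     481       0       0       0OK             0       0       0          
 16        0       0       0     349       0       0       0       0       0       0          
 17        0       0       0       0       0     276       0       0       0       0          
 18        0       0       0       0       0       0       0       0       0       0          
 19        0       0       0       0       0       0       0       0       0       0          
 20    28.15       0       0       0       0       0       0       0Foo            0          
                                                                                              
                                                                                              
                                                                                              
                                                                                              
                                                                                              
                                                                                              
                                                                                              


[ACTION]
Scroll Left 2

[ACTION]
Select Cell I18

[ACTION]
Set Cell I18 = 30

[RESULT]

I18: 30                                                                                       
       A       B       C       D       E       F       G       H       I       J              
----------------------------------------------------------------------------------------------
  5        0       0       0       0       0       0       0       0       0       0          
  6        0       0       0       0       0       0       0       0       0       0          
  7        0       0       0       0       0Note           0       0       0       0          
  8        0       0       0       0       0     207       0       0       0       0          
  9        0       0       0       0       0       0       0       0       0     485          
 10        0       0       0       0       0       0       0       0       0       0          
 11        0       0       0       0       0       0       0       0       0Data              
 12        0       0       0       0       0       0       0Note           0     175          
 13        0Test           0       0Test           0       0       0       0       0          
 14        0       0       0       0       0       0       0       0       0       0          
 15        0       0     481       0       0       0OK             0       0       0          
 16        0       0       0     349       0       0       0       0       0       0          
 17        0       0       0       0       0     276       0       0       0       0          
 18        0       0       0       0       0       0       0       0    [30]       0          
 19        0       0       0       0       0       0       0       0       0       0          
 20    28.15       0       0       0       0       0       0       0Foo            0          
                                                                                              
                                                                                              
                                                                                              
                                                                                              
                                                                                              
                                                                                              
                                                                                              


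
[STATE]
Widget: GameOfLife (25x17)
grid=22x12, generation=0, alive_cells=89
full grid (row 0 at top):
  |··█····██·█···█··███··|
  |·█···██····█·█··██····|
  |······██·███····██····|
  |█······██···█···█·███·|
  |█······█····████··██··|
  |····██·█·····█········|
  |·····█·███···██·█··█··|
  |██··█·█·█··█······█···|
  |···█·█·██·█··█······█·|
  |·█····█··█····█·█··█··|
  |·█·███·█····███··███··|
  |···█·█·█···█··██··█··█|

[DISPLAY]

Gen: 0                   
··█····██·█···█··███··   
·█···██····█·█··██····   
······██·███····██····   
█······██···█···█·███·   
█······█····████··██··   
····██·█·····█········   
·····█·███···██·█··█··   
██··█·█·█··█······█···   
···█·█·██·█··█······█·   
·█····█··█····█·█··█··   
·█·███·█····███··███··   
···█·█·█···█··██··█··█   
                         
                         
                         
                         


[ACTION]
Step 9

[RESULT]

Gen: 9                   
··················██··   
···········██·······█·   
···········█······█·█·   
········███····█····██   
········█·█······██···   
·········█·····██·███·   
███···········██··███·   
█·█··············███··   
█···█···········█·█···   
█···█·······██··███···   
·██·█·······█·█·······   
·············█········   
                         
                         
                         
                         


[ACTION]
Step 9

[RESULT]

Gen: 18                  
··········██··········   
·········█··█·········   
········██·█···█······   
··█·····██·█··█·█·····   
██·██········█········   
██·██·····█···█·█·····   
···············██·····   
·················██···   
·················██···   
···················█··   
·················██···   
·················██···   
                         
                         
                         
                         


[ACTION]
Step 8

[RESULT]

Gen: 26                  
·███··················   
·········█·████·······   
·····█··██·████·······   
█·█·████···█··········   
····██····█·····██····   
····████·█·····██·█···   
····██·········██·█···   
················██····   
······················   
····················██   
····················██   
······················   
                         
                         
                         
                         


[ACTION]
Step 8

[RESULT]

Gen: 34                  
···█·█·······█········   
··█··········█········   
···█·········█········   
····█·██··············   
······················   
···············█······   
··············███·····   
··············█··█····   
···············███····   
················█···██   
····················██   
······················   
                         
                         
                         
                         


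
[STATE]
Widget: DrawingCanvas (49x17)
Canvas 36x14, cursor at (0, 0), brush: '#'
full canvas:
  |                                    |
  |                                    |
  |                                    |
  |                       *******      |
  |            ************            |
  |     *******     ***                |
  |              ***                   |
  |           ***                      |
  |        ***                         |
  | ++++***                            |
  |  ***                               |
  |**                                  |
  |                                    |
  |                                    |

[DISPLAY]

+                                                
                                                 
                                                 
                       *******                   
            ************                         
     *******     ***                             
              ***                                
           ***                                   
        ***                                      
 ++++***                                         
  ***                                            
**                                               
                                                 
                                                 
                                                 
                                                 
                                                 


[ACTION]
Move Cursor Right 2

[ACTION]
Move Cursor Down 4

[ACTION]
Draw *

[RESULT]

                                                 
                                                 
                                                 
                       *******                   
  *         ************                         
     *******     ***                             
              ***                                
           ***                                   
        ***                                      
 ++++***                                         
  ***                                            
**                                               
                                                 
                                                 
                                                 
                                                 
                                                 


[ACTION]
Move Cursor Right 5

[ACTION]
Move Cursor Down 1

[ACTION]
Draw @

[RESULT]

                                                 
                                                 
                                                 
                       *******                   
  *         ************                         
     **@****     ***                             
              ***                                
           ***                                   
        ***                                      
 ++++***                                         
  ***                                            
**                                               
                                                 
                                                 
                                                 
                                                 
                                                 


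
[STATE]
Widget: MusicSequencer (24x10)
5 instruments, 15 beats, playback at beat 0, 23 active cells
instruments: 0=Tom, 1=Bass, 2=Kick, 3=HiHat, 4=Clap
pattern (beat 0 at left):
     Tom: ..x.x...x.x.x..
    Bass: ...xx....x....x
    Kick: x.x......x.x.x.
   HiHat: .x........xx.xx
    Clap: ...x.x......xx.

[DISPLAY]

      ▼12345678901234   
   Tom··█·█···█·█·█··   
  Bass···██····█····█   
  Kick█·█······█·█·█·   
 HiHat·█········██·██   
  Clap···█·█······██·   
                        
                        
                        
                        


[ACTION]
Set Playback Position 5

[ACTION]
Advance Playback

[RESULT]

      012345▼78901234   
   Tom··█·█···█·█·█··   
  Bass···██····█····█   
  Kick█·█······█·█·█·   
 HiHat·█········██·██   
  Clap···█·█······██·   
                        
                        
                        
                        


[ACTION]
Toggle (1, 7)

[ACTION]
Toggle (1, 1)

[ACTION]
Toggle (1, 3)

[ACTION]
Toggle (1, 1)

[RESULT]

      012345▼78901234   
   Tom··█·█···█·█·█··   
  Bass····█··█·█····█   
  Kick█·█······█·█·█·   
 HiHat·█········██·██   
  Clap···█·█······██·   
                        
                        
                        
                        


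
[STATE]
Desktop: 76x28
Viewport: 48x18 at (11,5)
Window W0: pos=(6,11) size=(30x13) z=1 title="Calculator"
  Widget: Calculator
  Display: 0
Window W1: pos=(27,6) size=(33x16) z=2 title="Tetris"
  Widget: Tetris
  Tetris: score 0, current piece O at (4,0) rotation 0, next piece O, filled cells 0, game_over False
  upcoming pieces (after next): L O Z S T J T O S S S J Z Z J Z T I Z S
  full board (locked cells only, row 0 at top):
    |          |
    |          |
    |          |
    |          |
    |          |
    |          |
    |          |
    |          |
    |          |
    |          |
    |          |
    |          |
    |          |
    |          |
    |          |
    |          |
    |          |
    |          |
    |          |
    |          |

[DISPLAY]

                                                
                ┏━━━━━━━━━━━━━━━━━━━━━━━━━━━━━━━
                ┃ Tetris                        
                ┠───────────────────────────────
                ┃          │Next:               
                ┃          │▓▓                  
━━━━━━━━━━━━━━━━┃          │▓▓                  
culator         ┃          │                    
────────────────┃          │                    
                ┃          │                    
┬───┬───┬───┐   ┃          │Score:              
│ 8 │ 9 │ ÷ │   ┃          │0                   
┼───┼───┼───┤   ┃          │                    
│ 5 │ 6 │ × │   ┃          │                    
┼───┼───┼───┤   ┃          │                    
│ 2 │ 3 │ - │   ┃          │                    
┼───┼───┼───┤   ┗━━━━━━━━━━━━━━━━━━━━━━━━━━━━━━━
│ . │ = │ + │           ┃                       


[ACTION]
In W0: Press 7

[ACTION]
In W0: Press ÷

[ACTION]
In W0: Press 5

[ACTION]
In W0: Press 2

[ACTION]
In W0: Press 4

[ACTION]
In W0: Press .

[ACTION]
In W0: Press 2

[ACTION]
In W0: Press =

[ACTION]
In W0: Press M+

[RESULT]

                                                
                ┏━━━━━━━━━━━━━━━━━━━━━━━━━━━━━━━
                ┃ Tetris                        
                ┠───────────────────────────────
                ┃          │Next:               
                ┃          │▓▓                  
━━━━━━━━━━━━━━━━┃          │▓▓                  
culator         ┃          │                    
────────────────┃          │                    
            0.01┃          │                    
┬───┬───┬───┐   ┃          │Score:              
│ 8 │ 9 │ ÷ │   ┃          │0                   
┼───┼───┼───┤   ┃          │                    
│ 5 │ 6 │ × │   ┃          │                    
┼───┼───┼───┤   ┃          │                    
│ 2 │ 3 │ - │   ┃          │                    
┼───┼───┼───┤   ┗━━━━━━━━━━━━━━━━━━━━━━━━━━━━━━━
│ . │ = │ + │           ┃                       
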